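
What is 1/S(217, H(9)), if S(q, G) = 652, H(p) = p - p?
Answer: 1/652 ≈ 0.0015337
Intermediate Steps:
H(p) = 0
1/S(217, H(9)) = 1/652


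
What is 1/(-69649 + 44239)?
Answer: -1/25410 ≈ -3.9355e-5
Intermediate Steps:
1/(-69649 + 44239) = 1/(-25410) = -1/25410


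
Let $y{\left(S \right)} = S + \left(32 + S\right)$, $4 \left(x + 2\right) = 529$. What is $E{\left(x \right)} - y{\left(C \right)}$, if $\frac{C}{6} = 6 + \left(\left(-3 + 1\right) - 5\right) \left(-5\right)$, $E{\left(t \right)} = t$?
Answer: $- \frac{1575}{4} \approx -393.75$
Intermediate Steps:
$x = \frac{521}{4}$ ($x = -2 + \frac{1}{4} \cdot 529 = -2 + \frac{529}{4} = \frac{521}{4} \approx 130.25$)
$C = 246$ ($C = 6 \left(6 + \left(\left(-3 + 1\right) - 5\right) \left(-5\right)\right) = 6 \left(6 + \left(-2 - 5\right) \left(-5\right)\right) = 6 \left(6 - -35\right) = 6 \left(6 + 35\right) = 6 \cdot 41 = 246$)
$y{\left(S \right)} = 32 + 2 S$
$E{\left(x \right)} - y{\left(C \right)} = \frac{521}{4} - \left(32 + 2 \cdot 246\right) = \frac{521}{4} - \left(32 + 492\right) = \frac{521}{4} - 524 = - \frac{1575}{4}$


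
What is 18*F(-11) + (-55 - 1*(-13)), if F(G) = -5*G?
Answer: 948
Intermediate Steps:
18*F(-11) + (-55 - 1*(-13)) = 18*(-5*(-11)) + (-55 - 1*(-13)) = 18*55 + (-55 + 13) = 990 - 42 = 948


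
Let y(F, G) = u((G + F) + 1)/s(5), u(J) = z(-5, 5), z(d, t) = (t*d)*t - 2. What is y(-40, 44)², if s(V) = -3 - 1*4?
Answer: 16129/49 ≈ 329.16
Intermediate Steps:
z(d, t) = -2 + d*t² (z(d, t) = (d*t)*t - 2 = d*t² - 2 = -2 + d*t²)
u(J) = -127 (u(J) = -2 - 5*5² = -2 - 5*25 = -2 - 125 = -127)
s(V) = -7 (s(V) = -3 - 4 = -7)
y(F, G) = 127/7 (y(F, G) = -127/(-7) = -127*(-⅐) = 127/7)
y(-40, 44)² = (127/7)² = 16129/49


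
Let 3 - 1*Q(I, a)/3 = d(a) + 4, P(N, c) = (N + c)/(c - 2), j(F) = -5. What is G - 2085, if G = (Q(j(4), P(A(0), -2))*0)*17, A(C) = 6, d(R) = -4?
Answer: -2085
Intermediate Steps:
P(N, c) = (N + c)/(-2 + c)
Q(I, a) = 9 (Q(I, a) = 9 - 3*(-4 + 4) = 9 - 3*0 = 9 + 0 = 9)
G = 0 (G = (9*0)*17 = 0*17 = 0)
G - 2085 = 0 - 2085 = -2085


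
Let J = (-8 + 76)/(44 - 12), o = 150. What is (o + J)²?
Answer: 1481089/64 ≈ 23142.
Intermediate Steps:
J = 17/8 (J = 68/32 = 68*(1/32) = 17/8 ≈ 2.1250)
(o + J)² = (150 + 17/8)² = (1217/8)² = 1481089/64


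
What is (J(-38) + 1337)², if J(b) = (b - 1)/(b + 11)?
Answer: 145106116/81 ≈ 1.7914e+6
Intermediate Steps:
J(b) = (-1 + b)/(11 + b)
(J(-38) + 1337)² = ((-1 - 38)/(11 - 38) + 1337)² = (-39/(-27) + 1337)² = (-1/27*(-39) + 1337)² = (13/9 + 1337)² = (12046/9)² = 145106116/81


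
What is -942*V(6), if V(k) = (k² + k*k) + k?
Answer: -73476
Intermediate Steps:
V(k) = k + 2*k² (V(k) = (k² + k²) + k = 2*k² + k = k + 2*k²)
-942*V(6) = -5652*(1 + 2*6) = -5652*(1 + 12) = -5652*13 = -942*78 = -73476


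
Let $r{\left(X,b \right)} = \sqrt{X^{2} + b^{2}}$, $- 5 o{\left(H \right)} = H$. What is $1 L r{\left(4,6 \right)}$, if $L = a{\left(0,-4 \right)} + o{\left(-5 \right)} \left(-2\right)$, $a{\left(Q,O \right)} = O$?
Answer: $- 12 \sqrt{13} \approx -43.267$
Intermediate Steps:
$o{\left(H \right)} = - \frac{H}{5}$
$L = -6$ ($L = -4 + \left(- \frac{1}{5}\right) \left(-5\right) \left(-2\right) = -4 + 1 \left(-2\right) = -4 - 2 = -6$)
$1 L r{\left(4,6 \right)} = 1 \left(-6\right) \sqrt{4^{2} + 6^{2}} = - 6 \sqrt{16 + 36} = - 6 \sqrt{52} = - 6 \cdot 2 \sqrt{13} = - 12 \sqrt{13}$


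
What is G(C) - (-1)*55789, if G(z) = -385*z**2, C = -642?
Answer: -158627351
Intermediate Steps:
G(C) - (-1)*55789 = -385*(-642)**2 - (-1)*55789 = -385*412164 - 1*(-55789) = -158683140 + 55789 = -158627351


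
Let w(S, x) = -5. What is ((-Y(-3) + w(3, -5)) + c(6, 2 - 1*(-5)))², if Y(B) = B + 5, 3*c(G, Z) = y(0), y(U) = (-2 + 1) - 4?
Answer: 676/9 ≈ 75.111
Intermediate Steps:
y(U) = -5 (y(U) = -1 - 4 = -5)
c(G, Z) = -5/3 (c(G, Z) = (⅓)*(-5) = -5/3)
Y(B) = 5 + B
((-Y(-3) + w(3, -5)) + c(6, 2 - 1*(-5)))² = ((-(5 - 3) - 5) - 5/3)² = ((-1*2 - 5) - 5/3)² = ((-2 - 5) - 5/3)² = (-7 - 5/3)² = (-26/3)² = 676/9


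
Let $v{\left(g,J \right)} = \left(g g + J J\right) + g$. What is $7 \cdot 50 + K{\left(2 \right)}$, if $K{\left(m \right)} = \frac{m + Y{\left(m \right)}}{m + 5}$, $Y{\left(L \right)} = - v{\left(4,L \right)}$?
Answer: $\frac{2428}{7} \approx 346.86$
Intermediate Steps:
$v{\left(g,J \right)} = g + J^{2} + g^{2}$ ($v{\left(g,J \right)} = \left(g^{2} + J^{2}\right) + g = \left(J^{2} + g^{2}\right) + g = g + J^{2} + g^{2}$)
$Y{\left(L \right)} = -20 - L^{2}$ ($Y{\left(L \right)} = - (4 + L^{2} + 4^{2}) = - (4 + L^{2} + 16) = - (20 + L^{2}) = -20 - L^{2}$)
$K{\left(m \right)} = \frac{-20 + m - m^{2}}{5 + m}$ ($K{\left(m \right)} = \frac{m - \left(20 + m^{2}\right)}{m + 5} = \frac{-20 + m - m^{2}}{5 + m}$)
$7 \cdot 50 + K{\left(2 \right)} = 7 \cdot 50 + \frac{-20 + 2 - 2^{2}}{5 + 2} = 350 + \frac{-20 + 2 - 4}{7} = 350 + \frac{1}{7} \left(-22\right) = 350 - \frac{22}{7} = \frac{2428}{7}$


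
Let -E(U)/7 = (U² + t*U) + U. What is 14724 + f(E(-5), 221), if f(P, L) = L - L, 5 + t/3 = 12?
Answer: 14724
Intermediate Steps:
t = 21 (t = -15 + 3*12 = -15 + 36 = 21)
E(U) = -154*U - 7*U² (E(U) = -7*((U² + 21*U) + U) = -7*(U² + 22*U) = -154*U - 7*U²)
f(P, L) = 0
14724 + f(E(-5), 221) = 14724 + 0 = 14724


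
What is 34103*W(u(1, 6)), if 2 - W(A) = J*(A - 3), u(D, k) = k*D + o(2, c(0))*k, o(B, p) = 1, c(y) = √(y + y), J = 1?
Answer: -238721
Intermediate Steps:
c(y) = √2*√y (c(y) = √(2*y) = √2*√y)
u(D, k) = k + D*k (u(D, k) = k*D + 1*k = D*k + k = k + D*k)
W(A) = 5 - A (W(A) = 2 - (A - 3) = 2 - (-3 + A) = 2 + (3 - A) = 5 - A)
34103*W(u(1, 6)) = 34103*(5 - 6*(1 + 1)) = 34103*(5 - 6*2) = 34103*(5 - 1*12) = 34103*(5 - 12) = 34103*(-7) = -238721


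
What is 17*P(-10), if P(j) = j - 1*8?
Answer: -306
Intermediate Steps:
P(j) = -8 + j (P(j) = j - 8 = -8 + j)
17*P(-10) = 17*(-8 - 10) = 17*(-18) = -306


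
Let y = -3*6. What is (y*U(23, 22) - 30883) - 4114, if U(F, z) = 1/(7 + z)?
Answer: -1014931/29 ≈ -34998.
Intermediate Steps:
y = -18
(y*U(23, 22) - 30883) - 4114 = (-18/(7 + 22) - 30883) - 4114 = (-18/29 - 30883) - 4114 = -895625/29 - 4114 = -1014931/29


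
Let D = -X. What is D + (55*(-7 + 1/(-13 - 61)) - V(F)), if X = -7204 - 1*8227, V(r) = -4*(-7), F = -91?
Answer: 1111277/74 ≈ 15017.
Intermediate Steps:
V(r) = 28
X = -15431 (X = -7204 - 8227 = -15431)
D = 15431 (D = -1*(-15431) = 15431)
D + (55*(-7 + 1/(-13 - 61)) - V(F)) = 15431 + (55*(-7 + 1/(-13 - 61)) - 1*28) = 15431 + (55*(-7 + 1/(-74)) - 28) = 15431 + (55*(-7 - 1/74) - 28) = 15431 + (55*(-519/74) - 28) = 15431 + (-28545/74 - 28) = 15431 - 30617/74 = 1111277/74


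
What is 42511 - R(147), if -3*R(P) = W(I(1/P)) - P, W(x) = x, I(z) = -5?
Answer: 127381/3 ≈ 42460.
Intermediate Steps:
R(P) = 5/3 + P/3 (R(P) = -(-5 - P)/3 = 5/3 + P/3)
42511 - R(147) = 42511 - (5/3 + (⅓)*147) = 42511 - (5/3 + 49) = 42511 - 1*152/3 = 42511 - 152/3 = 127381/3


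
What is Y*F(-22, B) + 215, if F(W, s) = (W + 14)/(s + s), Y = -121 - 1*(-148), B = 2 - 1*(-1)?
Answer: 179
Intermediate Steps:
B = 3 (B = 2 + 1 = 3)
Y = 27 (Y = -121 + 148 = 27)
F(W, s) = (14 + W)/(2*s) (F(W, s) = (14 + W)/((2*s)) = (14 + W)*(1/(2*s)) = (14 + W)/(2*s))
Y*F(-22, B) + 215 = 27*((½)*(14 - 22)/3) + 215 = 27*((½)*(⅓)*(-8)) + 215 = 27*(-4/3) + 215 = -36 + 215 = 179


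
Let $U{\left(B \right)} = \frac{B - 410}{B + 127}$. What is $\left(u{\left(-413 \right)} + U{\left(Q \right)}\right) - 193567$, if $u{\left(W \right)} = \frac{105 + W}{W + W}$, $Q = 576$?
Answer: $- \frac{8028553199}{41477} \approx -1.9357 \cdot 10^{5}$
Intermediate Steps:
$u{\left(W \right)} = \frac{105 + W}{2 W}$
$U{\left(B \right)} = \frac{-410 + B}{127 + B}$
$\left(u{\left(-413 \right)} + U{\left(Q \right)}\right) - 193567 = \left(\frac{105 - 413}{2 \left(-413\right)} + \frac{-410 + 576}{127 + 576}\right) - 193567 = \left(\frac{1}{2} \left(- \frac{1}{413}\right) \left(-308\right) + \frac{1}{703} \cdot 166\right) - 193567 = \left(\frac{22}{59} + \frac{1}{703} \cdot 166\right) - 193567 = \left(\frac{22}{59} + \frac{166}{703}\right) - 193567 = \frac{25260}{41477} - 193567 = - \frac{8028553199}{41477}$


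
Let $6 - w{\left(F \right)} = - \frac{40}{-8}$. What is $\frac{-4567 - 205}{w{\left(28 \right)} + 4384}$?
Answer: $- \frac{4772}{4385} \approx -1.0883$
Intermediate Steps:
$w{\left(F \right)} = 1$ ($w{\left(F \right)} = 6 - - \frac{40}{-8} = 6 - \left(-40\right) \left(- \frac{1}{8}\right) = 6 - 5 = 1$)
$\frac{-4567 - 205}{w{\left(28 \right)} + 4384} = \frac{-4567 - 205}{1 + 4384} = - \frac{4772}{4385}$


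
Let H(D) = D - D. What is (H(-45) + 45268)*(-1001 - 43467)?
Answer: -2012977424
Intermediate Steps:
H(D) = 0
(H(-45) + 45268)*(-1001 - 43467) = (0 + 45268)*(-1001 - 43467) = 45268*(-44468) = -2012977424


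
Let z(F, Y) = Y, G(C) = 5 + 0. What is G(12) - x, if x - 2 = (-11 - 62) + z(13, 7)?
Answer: 69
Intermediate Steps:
G(C) = 5
x = -64 (x = 2 + ((-11 - 62) + 7) = 2 + (-73 + 7) = 2 - 66 = -64)
G(12) - x = 5 - 1*(-64) = 5 + 64 = 69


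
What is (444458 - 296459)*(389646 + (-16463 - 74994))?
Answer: 44131673811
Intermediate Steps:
(444458 - 296459)*(389646 + (-16463 - 74994)) = 147999*(389646 - 91457) = 147999*298189 = 44131673811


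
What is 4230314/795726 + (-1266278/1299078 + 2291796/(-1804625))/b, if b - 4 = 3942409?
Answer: 1086061386095435502431642/204289179259182126701625 ≈ 5.3163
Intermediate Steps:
b = 3942413 (b = 4 + 3942409 = 3942413)
4230314/795726 + (-1266278/1299078 + 2291796/(-1804625))/b = 4230314/795726 + (-1266278/1299078 + 2291796/(-1804625))/3942413 = 4230314*(1/795726) + (-1266278*1/1299078 + 2291796*(-1/1804625))*(1/3942413) = 2115157/397863 + (-633139/649539 - 2291796/1804625)*(1/3942413) = 2115157/397863 - 2631189349919/1172174317875*1/3942413 = 2115157/397863 - 2631189349919/4621195269056532375 = 1086061386095435502431642/204289179259182126701625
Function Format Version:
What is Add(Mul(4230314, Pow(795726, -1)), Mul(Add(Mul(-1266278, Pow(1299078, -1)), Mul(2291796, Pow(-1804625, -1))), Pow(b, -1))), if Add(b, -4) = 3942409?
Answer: Rational(1086061386095435502431642, 204289179259182126701625) ≈ 5.3163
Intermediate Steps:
b = 3942413 (b = Add(4, 3942409) = 3942413)
Add(Mul(4230314, Pow(795726, -1)), Mul(Add(Mul(-1266278, Pow(1299078, -1)), Mul(2291796, Pow(-1804625, -1))), Pow(b, -1))) = Add(Mul(4230314, Pow(795726, -1)), Mul(Add(Mul(-1266278, Pow(1299078, -1)), Mul(2291796, Pow(-1804625, -1))), Pow(3942413, -1))) = Add(Mul(4230314, Rational(1, 795726)), Mul(Add(Mul(-1266278, Rational(1, 1299078)), Mul(2291796, Rational(-1, 1804625))), Rational(1, 3942413))) = Add(Rational(2115157, 397863), Mul(Add(Rational(-633139, 649539), Rational(-2291796, 1804625)), Rational(1, 3942413))) = Add(Rational(2115157, 397863), Mul(Rational(-2631189349919, 1172174317875), Rational(1, 3942413))) = Add(Rational(2115157, 397863), Rational(-2631189349919, 4621195269056532375)) = Rational(1086061386095435502431642, 204289179259182126701625)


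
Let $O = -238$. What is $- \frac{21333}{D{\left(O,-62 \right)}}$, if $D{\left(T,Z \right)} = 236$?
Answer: $- \frac{21333}{236} \approx -90.394$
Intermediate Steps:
$- \frac{21333}{D{\left(O,-62 \right)}} = - \frac{21333}{236}$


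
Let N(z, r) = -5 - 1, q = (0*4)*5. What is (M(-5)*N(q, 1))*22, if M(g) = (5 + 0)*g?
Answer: 3300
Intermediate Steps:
q = 0 (q = 0*5 = 0)
M(g) = 5*g
N(z, r) = -6
(M(-5)*N(q, 1))*22 = ((5*(-5))*(-6))*22 = -25*(-6)*22 = 150*22 = 3300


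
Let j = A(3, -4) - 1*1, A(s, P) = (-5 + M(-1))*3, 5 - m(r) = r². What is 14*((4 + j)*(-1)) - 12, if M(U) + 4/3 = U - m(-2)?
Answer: 296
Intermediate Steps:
m(r) = 5 - r²
M(U) = -7/3 + U (M(U) = -4/3 + (U - (5 - 1*(-2)²)) = -4/3 + (U - (5 - 1*4)) = -4/3 + (U - (5 - 4)) = -4/3 + (U - 1*1) = -4/3 + (U - 1) = -4/3 + (-1 + U) = -7/3 + U)
A(s, P) = -25 (A(s, P) = (-5 + (-7/3 - 1))*3 = (-5 - 10/3)*3 = -25/3*3 = -25)
j = -26 (j = -25 - 1*1 = -25 - 1 = -26)
14*((4 + j)*(-1)) - 12 = 14*((4 - 26)*(-1)) - 12 = 14*(-22*(-1)) - 12 = 14*22 - 12 = 308 - 12 = 296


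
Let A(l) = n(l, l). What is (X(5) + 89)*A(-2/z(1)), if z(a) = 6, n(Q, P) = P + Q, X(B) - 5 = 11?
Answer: -70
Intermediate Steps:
X(B) = 16 (X(B) = 5 + 11 = 16)
A(l) = 2*l (A(l) = l + l = 2*l)
(X(5) + 89)*A(-2/z(1)) = (16 + 89)*(2*(-2/6)) = 105*(2*(-2*⅙)) = 105*(2*(-⅓)) = 105*(-⅔) = -70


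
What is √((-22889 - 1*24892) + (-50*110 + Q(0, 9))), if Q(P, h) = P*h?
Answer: I*√53281 ≈ 230.83*I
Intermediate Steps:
√((-22889 - 1*24892) + (-50*110 + Q(0, 9))) = √((-22889 - 1*24892) + (-50*110 + 0*9)) = √((-22889 - 24892) + (-5500 + 0)) = √(-47781 - 5500) = √(-53281) = I*√53281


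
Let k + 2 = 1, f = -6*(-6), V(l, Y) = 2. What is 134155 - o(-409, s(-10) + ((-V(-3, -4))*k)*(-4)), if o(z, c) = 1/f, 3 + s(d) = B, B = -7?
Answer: 4829579/36 ≈ 1.3416e+5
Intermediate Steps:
s(d) = -10 (s(d) = -3 - 7 = -10)
f = 36
k = -1 (k = -2 + 1 = -1)
o(z, c) = 1/36
134155 - o(-409, s(-10) + ((-V(-3, -4))*k)*(-4)) = 134155 - 1*1/36 = 134155 - 1/36 = 4829579/36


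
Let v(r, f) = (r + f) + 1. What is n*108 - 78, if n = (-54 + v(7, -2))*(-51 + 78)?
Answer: -140046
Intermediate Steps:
v(r, f) = 1 + f + r (v(r, f) = (f + r) + 1 = 1 + f + r)
n = -1296 (n = (-54 + (1 - 2 + 7))*(-51 + 78) = (-54 + 6)*27 = -48*27 = -1296)
n*108 - 78 = -1296*108 - 78 = -139968 - 78 = -140046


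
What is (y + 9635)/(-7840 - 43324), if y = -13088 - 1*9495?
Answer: 3237/12791 ≈ 0.25307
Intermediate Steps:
y = -22583 (y = -13088 - 9495 = -22583)
(y + 9635)/(-7840 - 43324) = (-22583 + 9635)/(-7840 - 43324) = -12948/(-51164) = -12948*(-1/51164) = 3237/12791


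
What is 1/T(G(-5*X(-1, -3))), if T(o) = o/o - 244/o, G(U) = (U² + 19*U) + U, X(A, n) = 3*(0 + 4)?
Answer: 600/539 ≈ 1.1132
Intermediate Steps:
X(A, n) = 12 (X(A, n) = 3*4 = 12)
G(U) = U² + 20*U
T(o) = 1 - 244/o
1/T(G(-5*X(-1, -3))) = 1/((-244 + (-5*12)*(20 - 5*12))/(((-5*12)*(20 - 5*12)))) = 1/((-244 - 60*(20 - 60))/((-60*(20 - 60)))) = 1/((-244 - 60*(-40))/((-60*(-40)))) = 1/((-244 + 2400)/2400) = 1/((1/2400)*2156) = 1/(539/600) = 600/539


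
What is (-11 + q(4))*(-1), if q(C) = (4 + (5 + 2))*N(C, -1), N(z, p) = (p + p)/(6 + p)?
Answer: 77/5 ≈ 15.400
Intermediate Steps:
N(z, p) = 2*p/(6 + p) (N(z, p) = (2*p)/(6 + p) = 2*p/(6 + p))
q(C) = -22/5 (q(C) = (4 + (5 + 2))*(2*(-1)/(6 - 1)) = (4 + 7)*(2*(-1)/5) = 11*(2*(-1)*(1/5)) = 11*(-2/5) = -22/5)
(-11 + q(4))*(-1) = (-11 - 22/5)*(-1) = -77/5*(-1) = 77/5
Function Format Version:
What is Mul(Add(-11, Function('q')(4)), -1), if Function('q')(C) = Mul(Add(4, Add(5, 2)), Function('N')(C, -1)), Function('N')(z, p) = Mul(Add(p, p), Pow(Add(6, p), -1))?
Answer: Rational(77, 5) ≈ 15.400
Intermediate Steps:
Function('N')(z, p) = Mul(2, p, Pow(Add(6, p), -1)) (Function('N')(z, p) = Mul(Mul(2, p), Pow(Add(6, p), -1)) = Mul(2, p, Pow(Add(6, p), -1)))
Function('q')(C) = Rational(-22, 5) (Function('q')(C) = Mul(Add(4, Add(5, 2)), Mul(2, -1, Pow(Add(6, -1), -1))) = Mul(Add(4, 7), Mul(2, -1, Pow(5, -1))) = Mul(11, Mul(2, -1, Rational(1, 5))) = Mul(11, Rational(-2, 5)) = Rational(-22, 5))
Mul(Add(-11, Function('q')(4)), -1) = Mul(Add(-11, Rational(-22, 5)), -1) = Mul(Rational(-77, 5), -1) = Rational(77, 5)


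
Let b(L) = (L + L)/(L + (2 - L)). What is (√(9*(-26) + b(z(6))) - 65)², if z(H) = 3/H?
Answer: (130 - I*√934)²/4 ≈ 3991.5 - 1986.5*I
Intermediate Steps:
b(L) = L (b(L) = (2*L)/2 = (2*L)*(½) = L)
(√(9*(-26) + b(z(6))) - 65)² = (√(9*(-26) + 3/6) - 65)² = (√(-234 + 3*(⅙)) - 65)² = (√(-234 + ½) - 65)² = (√(-467/2) - 65)² = (I*√934/2 - 65)² = (-65 + I*√934/2)²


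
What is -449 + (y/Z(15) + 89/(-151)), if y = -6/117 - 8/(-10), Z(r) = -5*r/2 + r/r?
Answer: -13238764/29445 ≈ -449.61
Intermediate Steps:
Z(r) = 1 - 5*r/2 (Z(r) = -5*r/2 + 1 = 1 - 5*r/2)
y = 146/195 (y = -6*1/117 - 8*(-⅒) = -2/39 + ⅘ = 146/195 ≈ 0.74872)
-449 + (y/Z(15) + 89/(-151)) = -449 + (146/(195*(1 - 5/2*15)) + 89/(-151)) = -449 + (146/(195*(1 - 75/2)) + 89*(-1/151)) = -449 + (146/(195*(-73/2)) - 89/151) = -449 + ((146/195)*(-2/73) - 89/151) = -449 + (-4/195 - 89/151) = -449 - 17959/29445 = -13238764/29445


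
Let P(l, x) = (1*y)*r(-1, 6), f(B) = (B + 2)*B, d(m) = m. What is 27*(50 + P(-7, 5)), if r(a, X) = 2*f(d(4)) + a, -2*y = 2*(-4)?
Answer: 6426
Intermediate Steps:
f(B) = B*(2 + B) (f(B) = (2 + B)*B = B*(2 + B))
y = 4 (y = -(-4) = -½*(-8) = 4)
r(a, X) = 48 + a (r(a, X) = 2*(4*(2 + 4)) + a = 2*(4*6) + a = 2*24 + a = 48 + a)
P(l, x) = 188 (P(l, x) = (1*4)*(48 - 1) = 4*47 = 188)
27*(50 + P(-7, 5)) = 27*(50 + 188) = 27*238 = 6426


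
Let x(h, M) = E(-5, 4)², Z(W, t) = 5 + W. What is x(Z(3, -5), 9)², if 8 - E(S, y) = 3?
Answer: 625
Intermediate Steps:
E(S, y) = 5 (E(S, y) = 8 - 1*3 = 8 - 3 = 5)
x(h, M) = 25 (x(h, M) = 5² = 25)
x(Z(3, -5), 9)² = 25² = 625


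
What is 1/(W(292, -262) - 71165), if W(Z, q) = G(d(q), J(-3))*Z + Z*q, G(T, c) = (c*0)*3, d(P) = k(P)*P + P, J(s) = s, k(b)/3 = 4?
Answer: -1/147669 ≈ -6.7719e-6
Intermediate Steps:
k(b) = 12 (k(b) = 3*4 = 12)
d(P) = 13*P (d(P) = 12*P + P = 13*P)
G(T, c) = 0 (G(T, c) = 0*3 = 0)
W(Z, q) = Z*q (W(Z, q) = 0*Z + Z*q = 0 + Z*q = Z*q)
1/(W(292, -262) - 71165) = 1/(292*(-262) - 71165) = 1/(-76504 - 71165) = 1/(-147669) = -1/147669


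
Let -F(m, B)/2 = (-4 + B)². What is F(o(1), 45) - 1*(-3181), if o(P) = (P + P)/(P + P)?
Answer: -181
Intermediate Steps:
o(P) = 1 (o(P) = (2*P)/((2*P)) = (2*P)*(1/(2*P)) = 1)
F(m, B) = -2*(-4 + B)²
F(o(1), 45) - 1*(-3181) = -2*(-4 + 45)² - 1*(-3181) = -2*41² + 3181 = -2*1681 + 3181 = -3362 + 3181 = -181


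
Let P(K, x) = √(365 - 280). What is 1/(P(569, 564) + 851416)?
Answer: 851416/724909204971 - √85/724909204971 ≈ 1.1745e-6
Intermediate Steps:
P(K, x) = √85
1/(P(569, 564) + 851416) = 1/(√85 + 851416) = 1/(851416 + √85)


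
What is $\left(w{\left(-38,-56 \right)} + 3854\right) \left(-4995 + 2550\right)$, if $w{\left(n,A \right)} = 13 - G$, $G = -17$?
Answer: $-9496380$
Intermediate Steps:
$w{\left(n,A \right)} = 30$ ($w{\left(n,A \right)} = 13 - -17 = 13 + 17 = 30$)
$\left(w{\left(-38,-56 \right)} + 3854\right) \left(-4995 + 2550\right) = \left(30 + 3854\right) \left(-4995 + 2550\right) = 3884 \left(-2445\right) = -9496380$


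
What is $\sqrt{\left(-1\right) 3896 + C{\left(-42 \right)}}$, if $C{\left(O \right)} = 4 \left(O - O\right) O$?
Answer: $2 i \sqrt{974} \approx 62.418 i$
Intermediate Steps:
$C{\left(O \right)} = 0$ ($C{\left(O \right)} = 4 \cdot 0 O = 0 O = 0$)
$\sqrt{\left(-1\right) 3896 + C{\left(-42 \right)}} = \sqrt{\left(-1\right) 3896 + 0} = \sqrt{-3896 + 0} = \sqrt{-3896} = 2 i \sqrt{974}$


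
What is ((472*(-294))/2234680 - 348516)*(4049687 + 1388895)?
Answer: -75637261129076556/39905 ≈ -1.8954e+12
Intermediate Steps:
((472*(-294))/2234680 - 348516)*(4049687 + 1388895) = (-138768*1/2234680 - 348516)*5438582 = (-2478/39905 - 348516)*5438582 = -13907533458/39905*5438582 = -75637261129076556/39905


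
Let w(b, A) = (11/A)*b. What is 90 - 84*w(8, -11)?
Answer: 762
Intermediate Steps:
w(b, A) = 11*b/A
90 - 84*w(8, -11) = 90 - 924*8/(-11) = 90 - 924*8*(-1)/11 = 90 - 84*(-8) = 90 + 672 = 762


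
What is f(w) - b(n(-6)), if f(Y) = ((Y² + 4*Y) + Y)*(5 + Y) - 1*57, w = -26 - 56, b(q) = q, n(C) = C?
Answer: -486229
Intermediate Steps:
w = -82
f(Y) = -57 + (5 + Y)*(Y² + 5*Y) (f(Y) = (Y² + 5*Y)*(5 + Y) - 57 = (5 + Y)*(Y² + 5*Y) - 57 = -57 + (5 + Y)*(Y² + 5*Y))
f(w) - b(n(-6)) = (-57 + (-82)³ + 10*(-82)² + 25*(-82)) - 1*(-6) = (-57 - 551368 + 10*6724 - 2050) + 6 = (-57 - 551368 + 67240 - 2050) + 6 = -486235 + 6 = -486229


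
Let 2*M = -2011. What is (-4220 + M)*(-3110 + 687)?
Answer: 25322773/2 ≈ 1.2661e+7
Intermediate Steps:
M = -2011/2 (M = (½)*(-2011) = -2011/2 ≈ -1005.5)
(-4220 + M)*(-3110 + 687) = (-4220 - 2011/2)*(-3110 + 687) = -10451/2*(-2423) = 25322773/2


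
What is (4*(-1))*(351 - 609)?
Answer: 1032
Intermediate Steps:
(4*(-1))*(351 - 609) = -4*(-258) = 1032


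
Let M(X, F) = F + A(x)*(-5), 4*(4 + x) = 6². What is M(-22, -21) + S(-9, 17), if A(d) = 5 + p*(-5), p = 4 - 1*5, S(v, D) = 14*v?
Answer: -197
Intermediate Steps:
p = -1 (p = 4 - 5 = -1)
x = 5 (x = -4 + (¼)*6² = -4 + (¼)*36 = -4 + 9 = 5)
A(d) = 10 (A(d) = 5 - 1*(-5) = 5 + 5 = 10)
M(X, F) = -50 + F (M(X, F) = F + 10*(-5) = F - 50 = -50 + F)
M(-22, -21) + S(-9, 17) = (-50 - 21) + 14*(-9) = -71 - 126 = -197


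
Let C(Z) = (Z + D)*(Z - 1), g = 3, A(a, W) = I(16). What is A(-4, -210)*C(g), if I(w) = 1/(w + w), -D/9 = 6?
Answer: -51/16 ≈ -3.1875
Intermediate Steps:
D = -54 (D = -9*6 = -54)
I(w) = 1/(2*w)
A(a, W) = 1/32 (A(a, W) = (1/2)/16 = (1/2)*(1/16) = 1/32)
C(Z) = (-1 + Z)*(-54 + Z) (C(Z) = (Z - 54)*(Z - 1) = (-54 + Z)*(-1 + Z) = (-1 + Z)*(-54 + Z))
A(-4, -210)*C(g) = (54 + 3**2 - 55*3)/32 = (54 + 9 - 165)/32 = (1/32)*(-102) = -51/16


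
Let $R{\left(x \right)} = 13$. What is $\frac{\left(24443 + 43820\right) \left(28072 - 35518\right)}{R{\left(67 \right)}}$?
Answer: $-39098946$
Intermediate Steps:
$\frac{\left(24443 + 43820\right) \left(28072 - 35518\right)}{R{\left(67 \right)}} = \frac{\left(24443 + 43820\right) \left(28072 - 35518\right)}{13} = 68263 \left(-7446\right) \frac{1}{13} = \left(-508286298\right) \frac{1}{13} = -39098946$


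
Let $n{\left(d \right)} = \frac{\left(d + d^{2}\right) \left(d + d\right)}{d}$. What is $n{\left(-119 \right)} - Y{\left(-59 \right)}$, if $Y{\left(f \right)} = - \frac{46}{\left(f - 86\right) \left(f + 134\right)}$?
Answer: $\frac{305413454}{10875} \approx 28084.0$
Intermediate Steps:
$n{\left(d \right)} = 2 d + 2 d^{2}$ ($n{\left(d \right)} = \frac{\left(d + d^{2}\right) 2 d}{d} = \frac{2 d \left(d + d^{2}\right)}{d} = 2 d + 2 d^{2}$)
$Y{\left(f \right)} = - \frac{46}{\left(-86 + f\right) \left(134 + f\right)}$
$n{\left(-119 \right)} - Y{\left(-59 \right)} = 2 \left(-119\right) \left(1 - 119\right) - - \frac{46}{-11524 + \left(-59\right)^{2} + 48 \left(-59\right)} = 2 \left(-119\right) \left(-118\right) - - \frac{46}{-11524 + 3481 - 2832} = 28084 - - \frac{46}{-10875} = 28084 - \left(-46\right) \left(- \frac{1}{10875}\right) = 28084 - \frac{46}{10875} = \frac{305413454}{10875}$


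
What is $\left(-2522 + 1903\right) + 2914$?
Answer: $2295$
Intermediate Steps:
$\left(-2522 + 1903\right) + 2914 = -619 + 2914 = 2295$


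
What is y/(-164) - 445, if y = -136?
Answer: -18211/41 ≈ -444.17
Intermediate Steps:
y/(-164) - 445 = -136/(-164) - 445 = -1/164*(-136) - 445 = 34/41 - 445 = -18211/41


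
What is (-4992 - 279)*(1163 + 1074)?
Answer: -11791227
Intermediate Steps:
(-4992 - 279)*(1163 + 1074) = -5271*2237 = -11791227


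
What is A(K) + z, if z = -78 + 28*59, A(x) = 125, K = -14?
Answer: 1699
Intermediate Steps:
z = 1574 (z = -78 + 1652 = 1574)
A(K) + z = 125 + 1574 = 1699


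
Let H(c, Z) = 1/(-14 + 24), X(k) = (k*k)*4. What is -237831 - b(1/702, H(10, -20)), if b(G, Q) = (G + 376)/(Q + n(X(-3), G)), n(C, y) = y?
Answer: -85987601/356 ≈ -2.4154e+5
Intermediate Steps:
X(k) = 4*k² (X(k) = k²*4 = 4*k²)
H(c, Z) = ⅒ (H(c, Z) = 1/10 = ⅒)
b(G, Q) = (376 + G)/(G + Q) (b(G, Q) = (G + 376)/(Q + G) = (376 + G)/(G + Q))
-237831 - b(1/702, H(10, -20)) = -237831 - (376 + 1/702)/(1/702 + ⅒) = -237831 - 263953/(178/1755*702) = -237831 - 1755*263953/(178*702) = -237831 - 1*1319765/356 = -237831 - 1319765/356 = -85987601/356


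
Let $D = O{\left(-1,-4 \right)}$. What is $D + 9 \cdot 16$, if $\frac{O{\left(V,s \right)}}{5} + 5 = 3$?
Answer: $134$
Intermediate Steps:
$O{\left(V,s \right)} = -10$ ($O{\left(V,s \right)} = -25 + 5 \cdot 3 = -25 + 15 = -10$)
$D = -10$
$D + 9 \cdot 16 = -10 + 9 \cdot 16 = -10 + 144 = 134$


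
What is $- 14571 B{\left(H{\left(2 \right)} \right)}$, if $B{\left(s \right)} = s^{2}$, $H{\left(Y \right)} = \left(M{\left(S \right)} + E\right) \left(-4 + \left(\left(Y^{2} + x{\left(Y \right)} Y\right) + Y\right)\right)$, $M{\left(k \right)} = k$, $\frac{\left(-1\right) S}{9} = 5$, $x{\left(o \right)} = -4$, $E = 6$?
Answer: $-797849676$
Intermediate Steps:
$S = -45$ ($S = \left(-9\right) 5 = -45$)
$H{\left(Y \right)} = 156 - 39 Y^{2} + 117 Y$ ($H{\left(Y \right)} = \left(-45 + 6\right) \left(-4 + \left(\left(Y^{2} - 4 Y\right) + Y\right)\right) = - 39 \left(-4 + \left(Y^{2} - 3 Y\right)\right) = - 39 \left(-4 + Y^{2} - 3 Y\right) = 156 - 39 Y^{2} + 117 Y$)
$- 14571 B{\left(H{\left(2 \right)} \right)} = - 14571 \left(156 - 39 \cdot 2^{2} + 117 \cdot 2\right)^{2} = - 14571 \left(156 - 156 + 234\right)^{2} = - 14571 \cdot 234^{2} = \left(-14571\right) 54756 = -797849676$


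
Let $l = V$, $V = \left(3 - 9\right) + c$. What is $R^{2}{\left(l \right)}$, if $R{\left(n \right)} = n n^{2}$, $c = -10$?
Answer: $16777216$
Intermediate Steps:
$V = -16$ ($V = \left(3 - 9\right) - 10 = -6 - 10 = -16$)
$l = -16$
$R{\left(n \right)} = n^{3}$
$R^{2}{\left(l \right)} = \left(\left(-16\right)^{3}\right)^{2} = \left(-4096\right)^{2} = 16777216$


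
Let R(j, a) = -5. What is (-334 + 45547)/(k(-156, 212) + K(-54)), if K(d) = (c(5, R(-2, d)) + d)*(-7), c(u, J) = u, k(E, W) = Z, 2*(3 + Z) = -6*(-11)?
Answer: 45213/373 ≈ 121.21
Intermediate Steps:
Z = 30 (Z = -3 + (-6*(-11))/2 = -3 + (1/2)*66 = -3 + 33 = 30)
k(E, W) = 30
K(d) = -35 - 7*d (K(d) = (5 + d)*(-7) = -35 - 7*d)
(-334 + 45547)/(k(-156, 212) + K(-54)) = (-334 + 45547)/(30 + (-35 - 7*(-54))) = 45213/(30 + (-35 + 378)) = 45213/(30 + 343) = 45213/373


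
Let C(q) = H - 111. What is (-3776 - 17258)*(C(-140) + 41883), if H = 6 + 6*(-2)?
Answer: -878506044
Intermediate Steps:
H = -6 (H = 6 - 12 = -6)
C(q) = -117 (C(q) = -6 - 111 = -117)
(-3776 - 17258)*(C(-140) + 41883) = (-3776 - 17258)*(-117 + 41883) = -21034*41766 = -878506044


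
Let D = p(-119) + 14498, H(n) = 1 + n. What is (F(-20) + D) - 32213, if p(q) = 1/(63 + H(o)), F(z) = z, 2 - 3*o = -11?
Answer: -3635672/205 ≈ -17735.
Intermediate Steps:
o = 13/3 (o = ⅔ - ⅓*(-11) = ⅔ + 11/3 = 13/3 ≈ 4.3333)
p(q) = 3/205 (p(q) = 1/(63 + (1 + 13/3)) = 1/(63 + 16/3) = 1/(205/3) = 3/205)
D = 2972093/205 (D = 3/205 + 14498 = 2972093/205 ≈ 14498.)
(F(-20) + D) - 32213 = (-20 + 2972093/205) - 32213 = 2967993/205 - 32213 = -3635672/205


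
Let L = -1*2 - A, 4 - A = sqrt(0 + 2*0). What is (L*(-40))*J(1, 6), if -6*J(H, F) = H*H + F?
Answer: -280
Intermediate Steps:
J(H, F) = -F/6 - H**2/6 (J(H, F) = -(H*H + F)/6 = -(H**2 + F)/6 = -(F + H**2)/6 = -F/6 - H**2/6)
A = 4 (A = 4 - sqrt(0 + 2*0) = 4 - sqrt(0 + 0) = 4 - sqrt(0) = 4 - 1*0 = 4 + 0 = 4)
L = -6 (L = -1*2 - 1*4 = -2 - 4 = -6)
(L*(-40))*J(1, 6) = (-6*(-40))*(-1/6*6 - 1/6*1**2) = 240*(-1 - 1/6*1) = 240*(-1 - 1/6) = 240*(-7/6) = -280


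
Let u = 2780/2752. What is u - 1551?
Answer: -1066393/688 ≈ -1550.0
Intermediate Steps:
u = 695/688 (u = 2780*(1/2752) = 695/688 ≈ 1.0102)
u - 1551 = 695/688 - 1551 = -1066393/688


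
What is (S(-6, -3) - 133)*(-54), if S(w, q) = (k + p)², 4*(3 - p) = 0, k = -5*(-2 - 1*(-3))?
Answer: 6966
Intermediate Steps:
k = -5 (k = -5*(-2 + 3) = -5*1 = -5)
p = 3 (p = 3 - ¼*0 = 3 + 0 = 3)
S(w, q) = 4 (S(w, q) = (-5 + 3)² = (-2)² = 4)
(S(-6, -3) - 133)*(-54) = (4 - 133)*(-54) = -129*(-54) = 6966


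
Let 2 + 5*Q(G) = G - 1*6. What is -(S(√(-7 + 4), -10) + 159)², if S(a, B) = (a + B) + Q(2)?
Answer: -546046/25 - 1478*I*√3/5 ≈ -21842.0 - 511.99*I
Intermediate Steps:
Q(G) = -8/5 + G/5 (Q(G) = -⅖ + (G - 1*6)/5 = -⅖ + (G - 6)/5 = -⅖ + (-6 + G)/5 = -⅖ + (-6/5 + G/5) = -8/5 + G/5)
S(a, B) = -6/5 + B + a (S(a, B) = (a + B) + (-8/5 + (⅕)*2) = (B + a) + (-8/5 + ⅖) = (B + a) - 6/5 = -6/5 + B + a)
-(S(√(-7 + 4), -10) + 159)² = -((-6/5 - 10 + √(-7 + 4)) + 159)² = -((-6/5 - 10 + √(-3)) + 159)² = -((-6/5 - 10 + I*√3) + 159)² = -((-56/5 + I*√3) + 159)² = -(739/5 + I*√3)²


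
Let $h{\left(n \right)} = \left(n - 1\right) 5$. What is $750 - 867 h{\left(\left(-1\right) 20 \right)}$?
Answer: $91785$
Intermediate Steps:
$h{\left(n \right)} = -5 + 5 n$ ($h{\left(n \right)} = \left(-1 + n\right) 5 = -5 + 5 n$)
$750 - 867 h{\left(\left(-1\right) 20 \right)} = 750 - 867 \left(-5 + 5 \left(\left(-1\right) 20\right)\right) = 750 - 867 \left(-5 + 5 \left(-20\right)\right) = 750 - 867 \left(-5 - 100\right) = 750 - -91035 = 750 + 91035 = 91785$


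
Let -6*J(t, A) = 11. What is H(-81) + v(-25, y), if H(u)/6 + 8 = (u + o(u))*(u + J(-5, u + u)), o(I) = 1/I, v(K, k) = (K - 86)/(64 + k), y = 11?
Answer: 81432653/2025 ≈ 40214.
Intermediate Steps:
J(t, A) = -11/6 (J(t, A) = -⅙*11 = -11/6)
v(K, k) = (-86 + K)/(64 + k)
o(I) = 1/I
H(u) = -48 + 6*(-11/6 + u)*(u + 1/u) (H(u) = -48 + 6*((u + 1/u)*(u - 11/6)) = -48 + 6*((u + 1/u)*(-11/6 + u)) = -48 + 6*((-11/6 + u)*(u + 1/u)) = -48 + 6*(-11/6 + u)*(u + 1/u))
H(-81) + v(-25, y) = (-42 - 11*(-81) - 11/(-81) + 6*(-81)²) + (-86 - 25)/(64 + 11) = (-42 + 891 - 11*(-1/81) + 6*6561) - 111/75 = (-42 + 891 + 11/81 + 39366) + (1/75)*(-111) = 3257426/81 - 37/25 = 81432653/2025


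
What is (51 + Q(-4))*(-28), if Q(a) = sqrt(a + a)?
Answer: -1428 - 56*I*sqrt(2) ≈ -1428.0 - 79.196*I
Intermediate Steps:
Q(a) = sqrt(2)*sqrt(a) (Q(a) = sqrt(2*a) = sqrt(2)*sqrt(a))
(51 + Q(-4))*(-28) = (51 + sqrt(2)*sqrt(-4))*(-28) = (51 + sqrt(2)*(2*I))*(-28) = (51 + 2*I*sqrt(2))*(-28) = -1428 - 56*I*sqrt(2)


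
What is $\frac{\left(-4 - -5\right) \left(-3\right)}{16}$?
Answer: $- \frac{3}{16} \approx -0.1875$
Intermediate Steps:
$\frac{\left(-4 - -5\right) \left(-3\right)}{16} = \frac{\left(-4 + 5\right) \left(-3\right)}{16} = \frac{1 \left(-3\right)}{16} = \frac{1}{16} \left(-3\right) = - \frac{3}{16}$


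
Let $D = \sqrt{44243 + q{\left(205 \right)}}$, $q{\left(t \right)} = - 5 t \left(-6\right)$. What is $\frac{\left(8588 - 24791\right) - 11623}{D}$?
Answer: $- \frac{27826 \sqrt{50393}}{50393} \approx -123.96$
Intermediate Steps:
$q{\left(t \right)} = 30 t$
$D = \sqrt{50393}$ ($D = \sqrt{44243 + 30 \cdot 205} = \sqrt{44243 + 6150} = \sqrt{50393} \approx 224.48$)
$\frac{\left(8588 - 24791\right) - 11623}{D} = \frac{\left(8588 - 24791\right) - 11623}{\sqrt{50393}} = \left(-16203 - 11623\right) \frac{\sqrt{50393}}{50393} = - 27826 \frac{\sqrt{50393}}{50393} = - \frac{27826 \sqrt{50393}}{50393}$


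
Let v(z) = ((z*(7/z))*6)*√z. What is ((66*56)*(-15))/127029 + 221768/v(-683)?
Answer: -2640/6049 - 110884*I*√683/14343 ≈ -0.43644 - 202.04*I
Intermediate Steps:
v(z) = 42*√z (v(z) = (7*6)*√z = 42*√z)
((66*56)*(-15))/127029 + 221768/v(-683) = ((66*56)*(-15))/127029 + 221768/((42*√(-683))) = (3696*(-15))*(1/127029) + 221768/((42*(I*√683))) = -55440*1/127029 + 221768/((42*I*√683)) = -2640/6049 + 221768*(-I*√683/28686) = -2640/6049 - 110884*I*√683/14343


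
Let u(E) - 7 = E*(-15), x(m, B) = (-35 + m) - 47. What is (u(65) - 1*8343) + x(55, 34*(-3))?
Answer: -9338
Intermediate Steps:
x(m, B) = -82 + m
u(E) = 7 - 15*E (u(E) = 7 + E*(-15) = 7 - 15*E)
(u(65) - 1*8343) + x(55, 34*(-3)) = ((7 - 15*65) - 1*8343) + (-82 + 55) = ((7 - 975) - 8343) - 27 = (-968 - 8343) - 27 = -9311 - 27 = -9338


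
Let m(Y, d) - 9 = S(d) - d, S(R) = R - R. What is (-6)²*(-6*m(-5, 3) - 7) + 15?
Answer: -1533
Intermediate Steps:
S(R) = 0
m(Y, d) = 9 - d (m(Y, d) = 9 + (0 - d) = 9 - d)
(-6)²*(-6*m(-5, 3) - 7) + 15 = (-6)²*(-6*(9 - 1*3) - 7) + 15 = 36*(-6*(9 - 3) - 7) + 15 = 36*(-6*6 - 7) + 15 = 36*(-36 - 7) + 15 = 36*(-43) + 15 = -1548 + 15 = -1533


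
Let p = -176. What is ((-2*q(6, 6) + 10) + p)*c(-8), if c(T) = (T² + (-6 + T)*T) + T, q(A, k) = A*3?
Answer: -33936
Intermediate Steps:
q(A, k) = 3*A
c(T) = T + T² + T*(-6 + T) (c(T) = (T² + T*(-6 + T)) + T = T + T² + T*(-6 + T))
((-2*q(6, 6) + 10) + p)*c(-8) = ((-6*6 + 10) - 176)*(-8*(-5 + 2*(-8))) = ((-2*18 + 10) - 176)*(-8*(-5 - 16)) = ((-36 + 10) - 176)*(-8*(-21)) = (-26 - 176)*168 = -202*168 = -33936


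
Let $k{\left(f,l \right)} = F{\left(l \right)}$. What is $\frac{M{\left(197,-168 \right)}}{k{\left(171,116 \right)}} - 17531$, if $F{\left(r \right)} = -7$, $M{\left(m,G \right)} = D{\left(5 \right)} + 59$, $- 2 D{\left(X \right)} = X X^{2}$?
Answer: $- \frac{35061}{2} \approx -17531.0$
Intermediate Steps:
$D{\left(X \right)} = - \frac{X^{3}}{2}$ ($D{\left(X \right)} = - \frac{X X^{2}}{2} = - \frac{X^{3}}{2}$)
$M{\left(m,G \right)} = - \frac{7}{2}$ ($M{\left(m,G \right)} = - \frac{5^{3}}{2} + 59 = \left(- \frac{1}{2}\right) 125 + 59 = - \frac{125}{2} + 59 = - \frac{7}{2}$)
$k{\left(f,l \right)} = -7$
$\frac{M{\left(197,-168 \right)}}{k{\left(171,116 \right)}} - 17531 = - \frac{7}{2 \left(-7\right)} - 17531 = \left(- \frac{7}{2}\right) \left(- \frac{1}{7}\right) - 17531 = \frac{1}{2} - 17531 = - \frac{35061}{2}$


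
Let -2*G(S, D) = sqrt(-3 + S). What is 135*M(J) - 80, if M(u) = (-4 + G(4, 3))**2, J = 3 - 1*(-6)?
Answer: 10615/4 ≈ 2653.8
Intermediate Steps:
G(S, D) = -sqrt(-3 + S)/2
J = 9 (J = 3 + 6 = 9)
M(u) = 81/4 (M(u) = (-4 - sqrt(-3 + 4)/2)**2 = (-4 - sqrt(1)/2)**2 = (-4 - 1/2*1)**2 = (-4 - 1/2)**2 = (-9/2)**2 = 81/4)
135*M(J) - 80 = 135*(81/4) - 80 = 10935/4 - 80 = 10615/4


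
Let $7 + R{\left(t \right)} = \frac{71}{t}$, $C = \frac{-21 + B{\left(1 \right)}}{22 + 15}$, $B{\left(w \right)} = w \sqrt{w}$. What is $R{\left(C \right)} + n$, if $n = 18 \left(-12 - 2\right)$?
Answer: $- \frac{7807}{20} \approx -390.35$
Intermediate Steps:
$B{\left(w \right)} = w^{\frac{3}{2}}$
$C = - \frac{20}{37}$ ($C = \frac{-21 + 1^{\frac{3}{2}}}{22 + 15} = \frac{-21 + 1}{37} = \left(-20\right) \frac{1}{37} = - \frac{20}{37} \approx -0.54054$)
$R{\left(t \right)} = -7 + \frac{71}{t}$
$n = -252$ ($n = 18 \left(-14\right) = -252$)
$R{\left(C \right)} + n = \left(-7 + \frac{71}{- \frac{20}{37}}\right) - 252 = \left(-7 + 71 \left(- \frac{37}{20}\right)\right) - 252 = \left(-7 - \frac{2627}{20}\right) - 252 = - \frac{2767}{20} - 252 = - \frac{7807}{20}$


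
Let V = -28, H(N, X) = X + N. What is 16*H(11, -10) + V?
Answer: -12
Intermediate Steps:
H(N, X) = N + X
16*H(11, -10) + V = 16*(11 - 10) - 28 = 16*1 - 28 = 16 - 28 = -12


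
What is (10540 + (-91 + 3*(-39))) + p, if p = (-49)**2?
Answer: 12733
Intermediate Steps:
p = 2401
(10540 + (-91 + 3*(-39))) + p = (10540 + (-91 + 3*(-39))) + 2401 = (10540 + (-91 - 117)) + 2401 = (10540 - 208) + 2401 = 10332 + 2401 = 12733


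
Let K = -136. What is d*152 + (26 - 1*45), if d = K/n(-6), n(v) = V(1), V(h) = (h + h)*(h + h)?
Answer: -5187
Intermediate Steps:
V(h) = 4*h² (V(h) = (2*h)*(2*h) = 4*h²)
n(v) = 4 (n(v) = 4*1² = 4*1 = 4)
d = -34 (d = -136/4 = -136*¼ = -34)
d*152 + (26 - 1*45) = -34*152 + (26 - 1*45) = -5168 + (26 - 45) = -5168 - 19 = -5187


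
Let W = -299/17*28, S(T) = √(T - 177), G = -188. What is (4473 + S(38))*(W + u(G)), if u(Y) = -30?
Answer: -39729186/17 - 8882*I*√139/17 ≈ -2.337e+6 - 6159.8*I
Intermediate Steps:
S(T) = √(-177 + T)
W = -8372/17 (W = -299/17*28 = -8372/17 ≈ -492.47)
(4473 + S(38))*(W + u(G)) = (4473 + √(-177 + 38))*(-8372/17 - 30) = (4473 + √(-139))*(-8882/17) = (4473 + I*√139)*(-8882/17) = -39729186/17 - 8882*I*√139/17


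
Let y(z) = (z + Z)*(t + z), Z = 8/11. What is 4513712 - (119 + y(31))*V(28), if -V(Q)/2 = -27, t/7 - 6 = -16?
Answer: 50315140/11 ≈ 4.5741e+6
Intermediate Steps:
t = -70 (t = 42 + 7*(-16) = 42 - 112 = -70)
Z = 8/11 (Z = 8*(1/11) = 8/11 ≈ 0.72727)
V(Q) = 54 (V(Q) = -2*(-27) = 54)
y(z) = (-70 + z)*(8/11 + z) (y(z) = (z + 8/11)*(-70 + z) = (8/11 + z)*(-70 + z) = (-70 + z)*(8/11 + z))
4513712 - (119 + y(31))*V(28) = 4513712 - (119 + (-560/11 + 31**2 - 762/11*31))*54 = 4513712 - (119 + (-560/11 + 961 - 23622/11))*54 = 4513712 - (119 - 13611/11)*54 = 4513712 - (-12302)*54/11 = 4513712 - 1*(-664308/11) = 4513712 + 664308/11 = 50315140/11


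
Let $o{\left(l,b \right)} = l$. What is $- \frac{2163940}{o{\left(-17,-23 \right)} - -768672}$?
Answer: $- \frac{432788}{153731} \approx -2.8152$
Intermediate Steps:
$- \frac{2163940}{o{\left(-17,-23 \right)} - -768672} = - \frac{2163940}{-17 - -768672} = - \frac{2163940}{-17 + 768672} = - \frac{2163940}{768655} = \left(-2163940\right) \frac{1}{768655} = - \frac{432788}{153731}$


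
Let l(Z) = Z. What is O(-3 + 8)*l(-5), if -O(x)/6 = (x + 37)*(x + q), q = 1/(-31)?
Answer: 194040/31 ≈ 6259.4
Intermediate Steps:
q = -1/31 ≈ -0.032258
O(x) = -6*(37 + x)*(-1/31 + x) (O(x) = -6*(x + 37)*(x - 1/31) = -6*(37 + x)*(-1/31 + x))
O(-3 + 8)*l(-5) = (222/31 - 6*(-3 + 8)**2 - 6876*(-3 + 8)/31)*(-5) = (222/31 - 6*5**2 - 6876/31*5)*(-5) = (222/31 - 6*25 - 34380/31)*(-5) = (222/31 - 150 - 34380/31)*(-5) = -38808/31*(-5) = 194040/31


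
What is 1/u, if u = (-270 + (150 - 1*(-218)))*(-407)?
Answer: -1/39886 ≈ -2.5071e-5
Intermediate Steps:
u = -39886 (u = (-270 + (150 + 218))*(-407) = (-270 + 368)*(-407) = 98*(-407) = -39886)
1/u = 1/(-39886) = -1/39886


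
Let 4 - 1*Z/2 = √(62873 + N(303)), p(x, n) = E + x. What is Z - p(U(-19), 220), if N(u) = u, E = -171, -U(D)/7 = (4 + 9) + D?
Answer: 137 - 4*√15794 ≈ -365.70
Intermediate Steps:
U(D) = -91 - 7*D (U(D) = -7*((4 + 9) + D) = -7*(13 + D) = -91 - 7*D)
p(x, n) = -171 + x
Z = 8 - 4*√15794 (Z = 8 - 2*√(62873 + 303) = 8 - 4*√15794 ≈ -494.70)
Z - p(U(-19), 220) = (8 - 4*√15794) - (-171 + (-91 - 7*(-19))) = (8 - 4*√15794) - (-171 + (-91 + 133)) = (8 - 4*√15794) - (-171 + 42) = (8 - 4*√15794) - 1*(-129) = (8 - 4*√15794) + 129 = 137 - 4*√15794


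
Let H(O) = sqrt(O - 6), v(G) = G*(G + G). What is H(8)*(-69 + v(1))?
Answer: -67*sqrt(2) ≈ -94.752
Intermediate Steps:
v(G) = 2*G**2 (v(G) = G*(2*G) = 2*G**2)
H(O) = sqrt(-6 + O)
H(8)*(-69 + v(1)) = sqrt(-6 + 8)*(-69 + 2*1**2) = sqrt(2)*(-69 + 2*1) = sqrt(2)*(-69 + 2) = sqrt(2)*(-67) = -67*sqrt(2)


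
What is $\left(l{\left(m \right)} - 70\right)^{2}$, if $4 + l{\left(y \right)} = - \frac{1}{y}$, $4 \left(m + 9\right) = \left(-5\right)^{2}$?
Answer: $\frac{656100}{121} \approx 5422.3$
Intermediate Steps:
$m = - \frac{11}{4}$ ($m = -9 + \frac{\left(-5\right)^{2}}{4} = -9 + \frac{1}{4} \cdot 25 = -9 + \frac{25}{4} = - \frac{11}{4} \approx -2.75$)
$l{\left(y \right)} = -4 - \frac{1}{y}$
$\left(l{\left(m \right)} - 70\right)^{2} = \left(\left(-4 - \frac{1}{- \frac{11}{4}}\right) - 70\right)^{2} = \left(\left(-4 - - \frac{4}{11}\right) - 70\right)^{2} = \left(\left(-4 + \frac{4}{11}\right) - 70\right)^{2} = \left(- \frac{40}{11} - 70\right)^{2} = \left(- \frac{810}{11}\right)^{2} = \frac{656100}{121}$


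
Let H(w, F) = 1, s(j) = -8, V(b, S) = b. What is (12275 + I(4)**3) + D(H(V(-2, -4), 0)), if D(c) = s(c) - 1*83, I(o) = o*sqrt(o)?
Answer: 12696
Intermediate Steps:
I(o) = o**(3/2)
D(c) = -91 (D(c) = -8 - 1*83 = -8 - 83 = -91)
(12275 + I(4)**3) + D(H(V(-2, -4), 0)) = (12275 + (4**(3/2))**3) - 91 = (12275 + 8**3) - 91 = (12275 + 512) - 91 = 12787 - 91 = 12696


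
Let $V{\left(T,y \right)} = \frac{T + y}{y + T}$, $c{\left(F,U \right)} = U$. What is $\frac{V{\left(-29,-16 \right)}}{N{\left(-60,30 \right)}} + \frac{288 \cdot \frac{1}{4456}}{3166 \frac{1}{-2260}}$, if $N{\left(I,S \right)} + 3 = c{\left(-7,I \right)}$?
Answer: $- \frac{3444571}{55549053} \approx -0.06201$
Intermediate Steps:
$V{\left(T,y \right)} = 1$ ($V{\left(T,y \right)} = \frac{T + y}{T + y} = 1$)
$N{\left(I,S \right)} = -3 + I$
$\frac{V{\left(-29,-16 \right)}}{N{\left(-60,30 \right)}} + \frac{288 \cdot \frac{1}{4456}}{3166 \frac{1}{-2260}} = 1 \frac{1}{-3 - 60} + \frac{288 \cdot \frac{1}{4456}}{3166 \frac{1}{-2260}} = 1 \frac{1}{-63} + \frac{288 \cdot \frac{1}{4456}}{3166 \left(- \frac{1}{2260}\right)} = 1 \left(- \frac{1}{63}\right) + \frac{36}{557 \left(- \frac{1583}{1130}\right)} = - \frac{1}{63} + \frac{36}{557} \left(- \frac{1130}{1583}\right) = - \frac{1}{63} - \frac{40680}{881731} = - \frac{3444571}{55549053}$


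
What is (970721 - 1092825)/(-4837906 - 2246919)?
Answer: 122104/7084825 ≈ 0.017235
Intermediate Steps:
(970721 - 1092825)/(-4837906 - 2246919) = -122104/(-7084825) = -122104*(-1/7084825) = 122104/7084825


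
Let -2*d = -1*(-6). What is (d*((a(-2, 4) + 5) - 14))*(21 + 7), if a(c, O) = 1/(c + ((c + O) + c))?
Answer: 798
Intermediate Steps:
a(c, O) = 1/(O + 3*c) (a(c, O) = 1/(c + ((O + c) + c)) = 1/(c + (O + 2*c)) = 1/(O + 3*c))
d = -3 (d = -(-1)*(-6)/2 = -1/2*6 = -3)
(d*((a(-2, 4) + 5) - 14))*(21 + 7) = (-3*((1/(4 + 3*(-2)) + 5) - 14))*(21 + 7) = -3*((1/(4 - 6) + 5) - 14)*28 = -3*((1/(-2) + 5) - 14)*28 = -3*((-1/2 + 5) - 14)*28 = -3*(9/2 - 14)*28 = -3*(-19/2)*28 = (57/2)*28 = 798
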